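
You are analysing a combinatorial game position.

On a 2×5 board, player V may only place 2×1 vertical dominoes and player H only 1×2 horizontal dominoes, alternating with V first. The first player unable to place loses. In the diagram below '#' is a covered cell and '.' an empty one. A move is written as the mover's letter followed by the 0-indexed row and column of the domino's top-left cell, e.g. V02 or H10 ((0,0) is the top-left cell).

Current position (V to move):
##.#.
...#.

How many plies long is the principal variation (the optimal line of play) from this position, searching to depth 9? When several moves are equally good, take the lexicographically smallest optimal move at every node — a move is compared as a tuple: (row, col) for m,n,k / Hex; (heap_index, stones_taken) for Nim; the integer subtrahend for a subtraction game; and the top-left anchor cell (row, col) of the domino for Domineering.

[##.#./...#.] V move#1: V02:+1/####./..##.*, V04:-1/##.##/...##
[####./..##.] H move#2: H10:-1/####./####.*
[####./####.] V move#3: V04:+1/#####/#####*
[#####/#####] end (terminal -1, H#4); searched ##.#./...#. to 9

PV length from [##.#./...#.]: 3 plies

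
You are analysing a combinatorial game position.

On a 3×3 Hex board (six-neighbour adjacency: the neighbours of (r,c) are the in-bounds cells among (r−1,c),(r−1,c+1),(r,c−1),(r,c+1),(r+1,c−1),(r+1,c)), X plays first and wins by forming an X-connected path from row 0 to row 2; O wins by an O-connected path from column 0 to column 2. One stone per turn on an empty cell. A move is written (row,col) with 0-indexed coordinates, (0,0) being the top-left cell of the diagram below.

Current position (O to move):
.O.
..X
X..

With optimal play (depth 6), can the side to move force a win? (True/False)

O winning at [.O./..X/X..]: True

p1 O@[.O./..X/X..]: (0,0)[OO./..X/X..]-1 (0,2)[.OO/..X/X..]+1* (1,0)[.O./O.X/X..]-1 (1,1)[.O./.OX/X..]-1 (2,1)[.O./..X/XO.]-1 (2,2)[.O./..X/X.O]-1
p2 X@[.OO/..X/X..]: (0,0)[XOO/..X/X..]-1* (1,0)[.OO/X.X/X..]-1 (1,1)[.OO/.XX/X..]-1 (2,1)[.OO/..X/XX.]-1 (2,2)[.OO/..X/X.X]-1
p3 O@[XOO/..X/X..]: (1,0)[XOO/O.X/X..]+1* (1,1)[XOO/.OX/X..]-1 (2,1)[XOO/..X/XO.]-1 (2,2)[XOO/..X/X.O]-1
p4 X@[XOO/O.X/X..] terminal -1; root [.O./..X/X..] d6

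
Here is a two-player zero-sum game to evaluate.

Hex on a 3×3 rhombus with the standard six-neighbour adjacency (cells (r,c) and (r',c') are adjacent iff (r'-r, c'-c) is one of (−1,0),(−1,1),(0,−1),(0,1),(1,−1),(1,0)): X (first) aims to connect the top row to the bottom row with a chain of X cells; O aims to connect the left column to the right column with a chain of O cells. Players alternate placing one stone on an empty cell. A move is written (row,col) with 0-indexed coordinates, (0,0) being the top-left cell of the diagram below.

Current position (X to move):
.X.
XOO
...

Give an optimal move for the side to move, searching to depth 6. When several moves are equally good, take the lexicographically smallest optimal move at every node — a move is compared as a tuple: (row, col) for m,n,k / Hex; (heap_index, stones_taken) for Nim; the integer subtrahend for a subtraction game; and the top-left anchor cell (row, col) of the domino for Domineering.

p1 X@[.X./XOO/...]: (0,0)[XX./XOO/...]-1 (0,2)[.XX/XOO/...]-1 (2,0)[.X./XOO/X..]+1* (2,1)[.X./XOO/.X.]-1 (2,2)[.X./XOO/..X]-1
p2 O@[.X./XOO/X..] terminal -1; root [.X./XOO/...] d6

X's best at [.X./XOO/...]: (2,0)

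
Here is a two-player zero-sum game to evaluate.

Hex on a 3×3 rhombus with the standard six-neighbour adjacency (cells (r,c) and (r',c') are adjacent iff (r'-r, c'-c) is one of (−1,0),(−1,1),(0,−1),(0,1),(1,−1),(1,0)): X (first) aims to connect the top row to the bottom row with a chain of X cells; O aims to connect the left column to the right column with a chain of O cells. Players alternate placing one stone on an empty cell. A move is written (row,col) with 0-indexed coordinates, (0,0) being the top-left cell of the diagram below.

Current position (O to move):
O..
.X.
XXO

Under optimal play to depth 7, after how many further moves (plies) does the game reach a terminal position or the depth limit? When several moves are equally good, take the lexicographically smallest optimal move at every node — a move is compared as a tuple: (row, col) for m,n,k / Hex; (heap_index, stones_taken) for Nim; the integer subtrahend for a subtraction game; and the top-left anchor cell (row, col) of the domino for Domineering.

PV length from [O../.X./XXO]: 2 plies

p1 O@[O../.X./XXO]: (0,1)[OO./.X./XXO]-1* (0,2)[O.O/.X./XXO]-1 (1,0)[O../OX./XXO]-1 (1,2)[O../.XO/XXO]-1
p2 X@[OO./.X./XXO]: (0,2)[OOX/.X./XXO]+1* (1,0)[OO./XX./XXO]-1 (1,2)[OO./.XX/XXO]-1
p3 O@[OOX/.X./XXO] terminal -1; root [O../.X./XXO] d7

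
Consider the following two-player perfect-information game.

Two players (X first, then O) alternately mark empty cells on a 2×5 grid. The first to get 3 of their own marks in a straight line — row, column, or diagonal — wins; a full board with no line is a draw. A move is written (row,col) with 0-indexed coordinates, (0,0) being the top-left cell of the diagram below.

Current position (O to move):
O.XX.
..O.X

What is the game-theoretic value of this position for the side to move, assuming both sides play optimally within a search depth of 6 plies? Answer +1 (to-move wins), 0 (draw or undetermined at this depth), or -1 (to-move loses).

[O.XX./..O.X] O move#1: (0,1):-1/OOXX./..O.X*, (0,4):-1/O.XXO/..O.X, (1,0):-1/O.XX./O.O.X, (1,1):-1/O.XX./.OO.X, (1,3):-1/O.XX./..OOX
[OOXX./..O.X] X move#2: (0,4):+1/OOXXX/..O.X*, (1,0):+0/OOXX./X.O.X, (1,1):+0/OOXX./.XO.X, (1,3):+0/OOXX./..OXX
[OOXXX/..O.X] end (terminal -1, O#3); searched O.XX./..O.X to 6

value(O.XX./..O.X, O) = -1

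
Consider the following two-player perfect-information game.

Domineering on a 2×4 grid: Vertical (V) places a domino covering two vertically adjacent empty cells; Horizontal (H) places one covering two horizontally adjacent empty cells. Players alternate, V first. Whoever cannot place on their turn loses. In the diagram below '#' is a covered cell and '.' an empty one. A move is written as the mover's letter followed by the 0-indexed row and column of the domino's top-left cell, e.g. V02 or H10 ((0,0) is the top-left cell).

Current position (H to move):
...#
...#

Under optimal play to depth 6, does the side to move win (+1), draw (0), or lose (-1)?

value(...#/...#, H) = +1

[...#/...#] H move#1: H00:+1/##.#/...#*, H01:+1/.###/...#, H10:+1/...#/##.#, H11:+1/...#/.###
[##.#/...#] V move#2: V02:-1/####/..##*
[####/..##] H move#3: H10:+1/####/####*
[####/####] end (terminal -1, V#4); searched ...#/...# to 6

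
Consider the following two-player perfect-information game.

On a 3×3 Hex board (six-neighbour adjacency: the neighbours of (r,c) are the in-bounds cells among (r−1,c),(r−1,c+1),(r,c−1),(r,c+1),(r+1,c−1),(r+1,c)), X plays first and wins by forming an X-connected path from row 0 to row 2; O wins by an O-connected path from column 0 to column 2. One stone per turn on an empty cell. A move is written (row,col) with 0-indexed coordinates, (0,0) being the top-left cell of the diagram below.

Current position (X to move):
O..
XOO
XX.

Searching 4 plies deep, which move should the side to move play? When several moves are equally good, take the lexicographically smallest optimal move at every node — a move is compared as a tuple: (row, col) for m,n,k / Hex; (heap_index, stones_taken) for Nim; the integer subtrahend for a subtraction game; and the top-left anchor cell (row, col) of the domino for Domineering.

X's best at [O../XOO/XX.]: (0,1)

ply 1, X at O../XOO/XX. | (0,1)=+1→OX./XOO/XX.*; (0,2)=-1→O.X/XOO/XX.; (2,2)=-1→O../XOO/XXX
ply 2: OX./XOO/XX. is terminal -1 (O); from O../XOO/XX. depth 4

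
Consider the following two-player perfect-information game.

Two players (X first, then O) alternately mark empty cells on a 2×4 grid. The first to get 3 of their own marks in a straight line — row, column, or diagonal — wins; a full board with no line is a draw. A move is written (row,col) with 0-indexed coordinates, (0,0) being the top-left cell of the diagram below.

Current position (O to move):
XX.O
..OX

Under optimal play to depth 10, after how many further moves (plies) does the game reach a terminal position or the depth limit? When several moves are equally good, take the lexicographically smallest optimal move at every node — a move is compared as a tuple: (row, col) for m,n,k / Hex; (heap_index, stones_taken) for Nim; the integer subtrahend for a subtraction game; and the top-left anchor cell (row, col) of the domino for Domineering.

PV length from [XX.O/..OX]: 3 plies

p1 O@[XX.O/..OX]: (0,2)[XXOO/..OX]+0* (1,0)[XX.O/O.OX]-1 (1,1)[XX.O/.OOX]-1
p2 X@[XXOO/..OX]: (1,0)[XXOO/X.OX]+0* (1,1)[XXOO/.XOX]+0
p3 O@[XXOO/X.OX]: (1,1)[XXOO/XOOX]+0*
p4 X@[XXOO/XOOX] terminal +0; root [XX.O/..OX] d10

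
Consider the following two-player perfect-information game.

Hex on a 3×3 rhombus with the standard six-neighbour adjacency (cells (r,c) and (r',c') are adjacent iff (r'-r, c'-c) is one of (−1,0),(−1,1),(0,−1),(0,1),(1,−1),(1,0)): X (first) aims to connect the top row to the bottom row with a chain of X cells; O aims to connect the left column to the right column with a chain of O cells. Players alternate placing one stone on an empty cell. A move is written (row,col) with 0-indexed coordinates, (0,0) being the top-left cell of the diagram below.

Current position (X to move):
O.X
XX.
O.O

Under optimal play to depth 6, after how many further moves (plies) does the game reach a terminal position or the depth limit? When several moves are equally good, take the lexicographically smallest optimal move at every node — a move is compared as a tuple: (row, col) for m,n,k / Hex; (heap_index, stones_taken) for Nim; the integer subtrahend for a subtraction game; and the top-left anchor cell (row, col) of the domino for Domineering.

[O.X/XX./O.O] X move#1: (0,1):-1/OXX/XX./O.O, (1,2):-1/O.X/XXX/O.O, (2,1):+1/O.X/XX./OXO*
[O.X/XX./OXO] end (terminal -1, O#2); searched O.X/XX./O.O to 6

PV length from [O.X/XX./O.O]: 1 ply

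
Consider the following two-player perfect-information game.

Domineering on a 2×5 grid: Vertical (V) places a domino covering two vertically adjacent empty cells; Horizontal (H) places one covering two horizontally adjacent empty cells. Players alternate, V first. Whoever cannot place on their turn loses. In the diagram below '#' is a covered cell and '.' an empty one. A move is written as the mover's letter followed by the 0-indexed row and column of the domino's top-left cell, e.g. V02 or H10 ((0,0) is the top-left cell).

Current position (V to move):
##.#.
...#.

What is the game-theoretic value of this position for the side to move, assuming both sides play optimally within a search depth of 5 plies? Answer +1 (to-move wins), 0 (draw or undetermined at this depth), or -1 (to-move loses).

value(##.#./...#., V) = +1

ply 1, V at ##.#./...#. | V02=+1→####./..##.*; V04=-1→##.##/...##
ply 2, H at ####./..##. | H10=-1→####./####.*
ply 3, V at ####./####. | V04=+1→#####/#####*
ply 4: #####/##### is terminal -1 (H); from ##.#./...#. depth 5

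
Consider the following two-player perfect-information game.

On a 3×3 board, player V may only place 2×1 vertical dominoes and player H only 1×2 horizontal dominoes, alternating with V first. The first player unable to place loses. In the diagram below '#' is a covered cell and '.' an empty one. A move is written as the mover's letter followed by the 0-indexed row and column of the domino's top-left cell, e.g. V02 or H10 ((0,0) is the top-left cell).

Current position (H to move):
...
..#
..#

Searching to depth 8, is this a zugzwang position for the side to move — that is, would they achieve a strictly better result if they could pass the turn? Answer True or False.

[.../..#/..#] H move#1: H00:-1/##./..#/..#, H01:-1/.##/..#/..#, H10:+1/.../###/..#*, H20:-1/.../..#/###
[.../###/..#] end (terminal -1, V#2); searched .../..#/..# to 8
suppose H passes — search the same position with V to move:
pass> [.../..#/..#] V move#1: V00:+1/#../#.#/..#*, V01:+1/.#./.##/..#, V10:+1/.../#.#/#.#, V11:+1/.../.##/.##
pass> [#../#.#/..#] H move#2: H01:-1/###/#.#/..#*, H20:-1/#../#.#/###
pass> [###/#.#/..#] V move#3: V11:+1/###/###/.##*
pass> [###/###/.##] end (terminal -1, H#4); searched .../..#/..# to 8
for H: play +1, pass -1

zugzwang(.../..#/..#, H) = False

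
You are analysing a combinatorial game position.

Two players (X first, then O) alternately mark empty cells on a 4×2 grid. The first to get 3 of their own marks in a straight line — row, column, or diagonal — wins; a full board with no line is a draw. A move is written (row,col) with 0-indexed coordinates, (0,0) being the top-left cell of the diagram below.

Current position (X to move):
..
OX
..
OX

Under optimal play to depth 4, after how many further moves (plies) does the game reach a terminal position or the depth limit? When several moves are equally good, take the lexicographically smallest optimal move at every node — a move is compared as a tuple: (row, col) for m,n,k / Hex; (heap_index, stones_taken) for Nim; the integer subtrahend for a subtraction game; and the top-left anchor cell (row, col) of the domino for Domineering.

PV length from [../OX/../OX]: 1 ply

ply 1, X at ../OX/../OX | (0,0)=-1→X./OX/../OX; (0,1)=-1→.X/OX/../OX; (2,0)=+0→../OX/X./OX; (2,1)=+1→../OX/.X/OX*
ply 2: ../OX/.X/OX is terminal -1 (O); from ../OX/../OX depth 4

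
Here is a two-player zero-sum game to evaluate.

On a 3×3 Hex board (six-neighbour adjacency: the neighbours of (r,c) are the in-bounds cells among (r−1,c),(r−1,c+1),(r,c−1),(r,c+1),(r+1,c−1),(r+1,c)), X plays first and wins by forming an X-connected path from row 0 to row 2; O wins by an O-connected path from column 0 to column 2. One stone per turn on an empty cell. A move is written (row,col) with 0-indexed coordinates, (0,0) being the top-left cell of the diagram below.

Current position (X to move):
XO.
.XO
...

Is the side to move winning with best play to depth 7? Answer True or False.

X winning at [XO./.XO/...]: True

[XO./.XO/...] X move#1: (0,2):+1/XOX/.XO/...*, (1,0):+1/XO./XXO/..., (2,0):+1/XO./.XO/X.., (2,1):+1/XO./.XO/.X., (2,2):+1/XO./.XO/..X
[XOX/.XO/...] O move#2: (1,0):-1/XOX/OXO/...*, (2,0):-1/XOX/.XO/O.., (2,1):-1/XOX/.XO/.O., (2,2):-1/XOX/.XO/..O
[XOX/OXO/...] X move#3: (2,0):+1/XOX/OXO/X..*, (2,1):+1/XOX/OXO/.X., (2,2):+1/XOX/OXO/..X
[XOX/OXO/X..] end (terminal -1, O#4); searched XO./.XO/... to 7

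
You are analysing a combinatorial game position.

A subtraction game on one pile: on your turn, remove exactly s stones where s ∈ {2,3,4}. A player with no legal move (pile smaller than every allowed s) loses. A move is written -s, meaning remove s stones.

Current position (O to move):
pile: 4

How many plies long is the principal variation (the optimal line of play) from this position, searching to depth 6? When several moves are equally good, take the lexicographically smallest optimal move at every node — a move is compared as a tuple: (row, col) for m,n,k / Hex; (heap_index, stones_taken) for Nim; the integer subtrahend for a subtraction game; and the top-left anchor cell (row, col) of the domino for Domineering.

ply 1, O at 4 | -2=-1→2; -3=+1→1*; -4=+1→0
ply 2: 1 is terminal -1 (X); from 4 depth 6

PV length from [4]: 1 ply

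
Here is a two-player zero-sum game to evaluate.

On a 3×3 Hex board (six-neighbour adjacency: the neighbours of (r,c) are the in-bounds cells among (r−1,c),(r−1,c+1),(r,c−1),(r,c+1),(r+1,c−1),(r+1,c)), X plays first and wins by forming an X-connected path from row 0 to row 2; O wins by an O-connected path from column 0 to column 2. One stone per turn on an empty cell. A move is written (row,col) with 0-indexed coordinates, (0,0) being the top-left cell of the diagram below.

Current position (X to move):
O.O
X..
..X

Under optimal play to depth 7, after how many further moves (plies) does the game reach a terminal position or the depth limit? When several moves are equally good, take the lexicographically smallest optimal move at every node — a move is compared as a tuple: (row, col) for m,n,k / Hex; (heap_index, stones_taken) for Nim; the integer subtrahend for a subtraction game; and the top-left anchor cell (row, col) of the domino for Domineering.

p1 X@[O.O/X../..X]: (0,1)[OXO/X../..X]+1* (1,1)[O.O/XX./..X]-1 (1,2)[O.O/X.X/..X]-1 (2,0)[O.O/X../X.X]-1 (2,1)[O.O/X../.XX]-1
p2 O@[OXO/X../..X]: (1,1)[OXO/XO./..X]-1* (1,2)[OXO/X.O/..X]-1 (2,0)[OXO/X../O.X]-1 (2,1)[OXO/X../.OX]-1
p3 X@[OXO/XO./..X]: (1,2)[OXO/XOX/..X]-1 (2,0)[OXO/XO./X.X]+1* (2,1)[OXO/XO./.XX]-1
p4 O@[OXO/XO./X.X] terminal -1; root [O.O/X../..X] d7

PV length from [O.O/X../..X]: 3 plies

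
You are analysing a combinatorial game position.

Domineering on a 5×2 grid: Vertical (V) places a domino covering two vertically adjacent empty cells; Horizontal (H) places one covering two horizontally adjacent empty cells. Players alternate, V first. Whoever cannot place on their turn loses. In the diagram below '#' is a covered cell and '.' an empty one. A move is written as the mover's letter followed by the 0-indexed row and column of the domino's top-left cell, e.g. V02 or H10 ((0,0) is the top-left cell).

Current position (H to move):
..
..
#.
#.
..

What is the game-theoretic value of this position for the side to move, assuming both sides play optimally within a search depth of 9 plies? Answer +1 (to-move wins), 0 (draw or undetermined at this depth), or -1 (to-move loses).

value(../../#./#./.., H) = +1

p1 H@[../../#./#./..]: H00[##/../#./#./..]+1* H10[../##/#./#./..]+1 H40[../../#./#./##]-1
p2 V@[##/../#./#./..]: V11[##/.#/##/#./..]-1* V21[##/../##/##/..]-1 V31[##/../#./##/.#]-1
p3 H@[##/.#/##/#./..]: H40[##/.#/##/#./##]+1*
p4 V@[##/.#/##/#./##] terminal -1; root [../../#./#./..] d9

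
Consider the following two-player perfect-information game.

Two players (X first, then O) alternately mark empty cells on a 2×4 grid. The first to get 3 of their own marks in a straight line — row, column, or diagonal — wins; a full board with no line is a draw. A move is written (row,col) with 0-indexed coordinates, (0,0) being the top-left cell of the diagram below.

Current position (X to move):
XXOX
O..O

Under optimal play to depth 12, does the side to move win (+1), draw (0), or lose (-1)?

value(XXOX/O..O, X) = 0

ply 1, X at XXOX/O..O | (1,1)=+0→XXOX/OX.O*; (1,2)=+0→XXOX/O.XO
ply 2, O at XXOX/OX.O | (1,2)=+0→XXOX/OXOO*
ply 3: XXOX/OXOO is terminal +0 (X); from XXOX/O..O depth 12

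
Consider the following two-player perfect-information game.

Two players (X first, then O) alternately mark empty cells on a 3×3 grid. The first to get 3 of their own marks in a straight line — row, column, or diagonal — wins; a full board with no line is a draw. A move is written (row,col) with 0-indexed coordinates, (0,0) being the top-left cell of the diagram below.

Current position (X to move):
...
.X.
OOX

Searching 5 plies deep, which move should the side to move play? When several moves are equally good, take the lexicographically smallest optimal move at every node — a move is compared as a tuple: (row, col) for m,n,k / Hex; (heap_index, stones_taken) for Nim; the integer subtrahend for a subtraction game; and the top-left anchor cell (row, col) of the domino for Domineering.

p1 X@[.../.X./OOX]: (0,0)[X../.X./OOX]+1* (0,1)[.X./.X./OOX]+0 (0,2)[..X/.X./OOX]+1 (1,0)[.../XX./OOX]+1 (1,2)[.../.XX/OOX]+1
p2 O@[X../.X./OOX] terminal -1; root [.../.X./OOX] d5

X's best at [.../.X./OOX]: (0,0)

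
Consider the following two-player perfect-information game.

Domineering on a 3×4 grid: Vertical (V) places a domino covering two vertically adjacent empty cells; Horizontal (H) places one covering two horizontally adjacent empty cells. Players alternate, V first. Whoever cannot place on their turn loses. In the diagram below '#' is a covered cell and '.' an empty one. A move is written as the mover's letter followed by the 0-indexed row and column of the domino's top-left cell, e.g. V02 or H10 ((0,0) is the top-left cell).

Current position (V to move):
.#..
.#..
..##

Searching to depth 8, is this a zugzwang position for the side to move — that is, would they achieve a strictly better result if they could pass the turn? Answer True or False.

[.#../.#../..##] V move#1: V00:-1/##../##../..##, V02:+1/.##./.##./..##*, V03:+1/.#.#/.#.#/..##, V10:-1/.#../##../#.##
[.##./.##./..##] H move#2: H20:-1/.##./.##./####*
[.##./.##./####] V move#3: V00:+1/###./###./####*, V03:+1/.###/.###/####
[###./###./####] end (terminal -1, H#4); searched .#../.#../..## to 8
suppose V passes — search the same position with H to move:
pass> [.#../.#../..##] H move#1: H02:+1/.###/.#../..##*, H12:+1/.#../.###/..##, H20:-1/.#../.#../####
pass> [.###/.#../..##] V move#2: V00:-1/####/##../..##*, V10:-1/.###/##../#.##
pass> [####/##../..##] H move#3: H12:+1/####/####/..##*, H20:+1/####/##../####
pass> [####/####/..##] end (terminal -1, V#4); searched .#../.#../..## to 8
for V: play +1, pass -1

zugzwang(.#../.#../..##, V) = False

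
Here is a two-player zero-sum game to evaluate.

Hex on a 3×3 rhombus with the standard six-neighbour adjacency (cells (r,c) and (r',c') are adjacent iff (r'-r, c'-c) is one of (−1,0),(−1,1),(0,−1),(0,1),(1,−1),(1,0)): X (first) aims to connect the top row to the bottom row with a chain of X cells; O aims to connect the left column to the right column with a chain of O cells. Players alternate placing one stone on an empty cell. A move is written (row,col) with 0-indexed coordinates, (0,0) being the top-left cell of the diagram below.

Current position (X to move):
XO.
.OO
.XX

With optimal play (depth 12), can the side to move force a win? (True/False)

ply 1, X at XO./.OO/.XX | (0,2)=-1→XOX/.OO/.XX*; (1,0)=-1→XO./XOO/.XX; (2,0)=-1→XO./.OO/XXX
ply 2, O at XOX/.OO/.XX | (1,0)=+1→XOX/OOO/.XX*; (2,0)=+1→XOX/.OO/OXX
ply 3: XOX/OOO/.XX is terminal -1 (X); from XO./.OO/.XX depth 12

X winning at [XO./.OO/.XX]: False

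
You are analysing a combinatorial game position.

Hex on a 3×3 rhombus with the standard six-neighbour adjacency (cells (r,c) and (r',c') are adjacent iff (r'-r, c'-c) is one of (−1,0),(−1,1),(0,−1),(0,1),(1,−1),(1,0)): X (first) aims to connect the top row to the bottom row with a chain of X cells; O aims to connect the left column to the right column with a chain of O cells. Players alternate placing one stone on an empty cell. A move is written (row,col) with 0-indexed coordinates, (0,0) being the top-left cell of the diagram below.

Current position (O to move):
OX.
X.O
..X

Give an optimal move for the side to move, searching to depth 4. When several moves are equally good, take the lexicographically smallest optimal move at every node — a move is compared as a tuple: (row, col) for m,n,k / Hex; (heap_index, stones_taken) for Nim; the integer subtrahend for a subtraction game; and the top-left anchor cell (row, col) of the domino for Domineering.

p1 O@[OX./X.O/..X]: (0,2)[OXO/X.O/..X]-1 (1,1)[OX./XOO/..X]-1 (2,0)[OX./X.O/O.X]+1* (2,1)[OX./X.O/.OX]-1
p2 X@[OX./X.O/O.X]: (0,2)[OXX/X.O/O.X]-1* (1,1)[OX./XXO/O.X]-1 (2,1)[OX./X.O/OXX]-1
p3 O@[OXX/X.O/O.X]: (1,1)[OXX/XOO/O.X]+1* (2,1)[OXX/X.O/OOX]+1
p4 X@[OXX/XOO/O.X] terminal -1; root [OX./X.O/..X] d4

O's best at [OX./X.O/..X]: (2,0)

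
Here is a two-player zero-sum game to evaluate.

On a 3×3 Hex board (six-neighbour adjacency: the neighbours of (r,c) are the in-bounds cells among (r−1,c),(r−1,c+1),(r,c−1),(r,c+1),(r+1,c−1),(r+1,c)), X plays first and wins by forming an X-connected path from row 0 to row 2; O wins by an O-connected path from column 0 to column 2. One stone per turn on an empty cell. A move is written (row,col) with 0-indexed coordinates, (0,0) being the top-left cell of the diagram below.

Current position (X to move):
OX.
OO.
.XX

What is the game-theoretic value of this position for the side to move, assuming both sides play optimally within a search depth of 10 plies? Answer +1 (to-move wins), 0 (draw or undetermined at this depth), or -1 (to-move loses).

[OX./OO./.XX] X move#1: (0,2):-1/OXX/OO./.XX*, (1,2):-1/OX./OOX/.XX, (2,0):-1/OX./OO./XXX
[OXX/OO./.XX] O move#2: (1,2):+1/OXX/OOO/.XX*, (2,0):-1/OXX/OO./OXX
[OXX/OOO/.XX] end (terminal -1, X#3); searched OX./OO./.XX to 10

value(OX./OO./.XX, X) = -1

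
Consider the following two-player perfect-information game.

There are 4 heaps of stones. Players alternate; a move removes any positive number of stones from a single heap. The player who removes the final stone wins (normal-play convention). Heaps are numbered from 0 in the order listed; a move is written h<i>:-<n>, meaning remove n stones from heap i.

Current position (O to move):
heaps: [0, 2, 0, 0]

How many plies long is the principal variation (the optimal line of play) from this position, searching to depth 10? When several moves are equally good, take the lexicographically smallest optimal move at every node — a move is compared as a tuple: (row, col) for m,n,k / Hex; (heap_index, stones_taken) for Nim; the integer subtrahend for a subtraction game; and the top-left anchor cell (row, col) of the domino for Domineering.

ply 1, O at (0,2,0,0) | h1:-1=-1→(0,1,0,0); h1:-2=+1→(0,0,0,0)*
ply 2: (0,0,0,0) is terminal -1 (X); from (0,2,0,0) depth 10

PV length from [(0,2,0,0)]: 1 ply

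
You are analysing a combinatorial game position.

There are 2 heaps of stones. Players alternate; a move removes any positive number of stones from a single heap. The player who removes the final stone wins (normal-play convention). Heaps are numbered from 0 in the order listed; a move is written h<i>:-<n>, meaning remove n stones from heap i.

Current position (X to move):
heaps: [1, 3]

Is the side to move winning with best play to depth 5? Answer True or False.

X winning at [(1,3)]: True

[(1,3)] X move#1: h0:-1:-1/(0,3), h1:-1:-1/(1,2), h1:-2:+1/(1,1)*, h1:-3:-1/(1,0)
[(1,1)] O move#2: h0:-1:-1/(0,1)*, h1:-1:-1/(1,0)
[(0,1)] X move#3: h1:-1:+1/(0,0)*
[(0,0)] end (terminal -1, O#4); searched (1,3) to 5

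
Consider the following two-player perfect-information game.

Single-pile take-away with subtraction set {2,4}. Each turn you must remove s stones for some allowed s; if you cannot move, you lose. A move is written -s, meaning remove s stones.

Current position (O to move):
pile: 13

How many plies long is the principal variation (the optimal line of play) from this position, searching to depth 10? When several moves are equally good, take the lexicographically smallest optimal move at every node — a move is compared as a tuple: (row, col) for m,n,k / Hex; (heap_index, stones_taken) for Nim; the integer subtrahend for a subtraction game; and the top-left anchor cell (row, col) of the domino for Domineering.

ply 1, O at 13 | -2=-1→11*; -4=-1→9
ply 2, X at 11 | -2=-1→9; -4=+1→7*
ply 3, O at 7 | -2=-1→5*; -4=-1→3
ply 4, X at 5 | -2=-1→3; -4=+1→1*
ply 5: 1 is terminal -1 (O); from 13 depth 10

PV length from [13]: 4 plies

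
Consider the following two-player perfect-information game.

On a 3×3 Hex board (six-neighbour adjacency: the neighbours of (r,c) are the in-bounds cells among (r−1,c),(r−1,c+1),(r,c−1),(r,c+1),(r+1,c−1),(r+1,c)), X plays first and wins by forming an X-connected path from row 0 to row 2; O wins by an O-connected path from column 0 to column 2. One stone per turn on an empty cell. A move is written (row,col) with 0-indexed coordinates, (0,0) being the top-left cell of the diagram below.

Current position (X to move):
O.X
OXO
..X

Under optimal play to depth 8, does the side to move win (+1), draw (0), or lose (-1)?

p1 X@[O.X/OXO/..X]: (0,1)[OXX/OXO/..X]+1* (2,0)[O.X/OXO/X.X]+1 (2,1)[O.X/OXO/.XX]+1
p2 O@[OXX/OXO/..X]: (2,0)[OXX/OXO/O.X]-1* (2,1)[OXX/OXO/.OX]-1
p3 X@[OXX/OXO/O.X]: (2,1)[OXX/OXO/OXX]+1*
p4 O@[OXX/OXO/OXX] terminal -1; root [O.X/OXO/..X] d8

value(O.X/OXO/..X, X) = +1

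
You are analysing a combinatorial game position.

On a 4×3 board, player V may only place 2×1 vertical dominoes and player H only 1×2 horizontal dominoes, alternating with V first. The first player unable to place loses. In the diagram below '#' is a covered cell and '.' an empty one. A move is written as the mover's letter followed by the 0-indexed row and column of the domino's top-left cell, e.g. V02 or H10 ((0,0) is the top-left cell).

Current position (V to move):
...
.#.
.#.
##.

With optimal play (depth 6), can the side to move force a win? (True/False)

V winning at [.../.#./.#./##.]: True

[.../.#./.#./##.] V move#1: V00:+1/#../##./.#./##.*, V02:+1/..#/.##/.#./##., V10:+1/.../##./##./##., V12:+1/.../.##/.##/##., V22:+1/.../.#./.##/###
[#../##./.#./##.] H move#2: H01:-1/###/##./.#./##.*
[###/##./.#./##.] V move#3: V12:+1/###/###/.##/##.*, V22:+1/###/##./.##/###
[###/###/.##/##.] end (terminal -1, H#4); searched .../.#./.#./##. to 6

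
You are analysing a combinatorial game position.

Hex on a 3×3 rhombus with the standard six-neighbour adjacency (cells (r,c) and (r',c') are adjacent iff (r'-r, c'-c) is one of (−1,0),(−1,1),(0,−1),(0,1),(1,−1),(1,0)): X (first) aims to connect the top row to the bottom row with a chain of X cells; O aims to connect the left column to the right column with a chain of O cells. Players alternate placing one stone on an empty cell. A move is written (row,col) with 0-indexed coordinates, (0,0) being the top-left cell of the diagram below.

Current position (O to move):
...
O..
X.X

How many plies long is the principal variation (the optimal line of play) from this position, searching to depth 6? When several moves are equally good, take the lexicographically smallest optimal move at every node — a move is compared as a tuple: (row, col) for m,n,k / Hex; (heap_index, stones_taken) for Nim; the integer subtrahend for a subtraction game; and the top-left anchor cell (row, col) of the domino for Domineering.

PV length from [.../O../X.X]: 3 plies

[.../O../X.X] O move#1: (0,0):-1/O../O../X.X, (0,1):-1/.O./O../X.X, (0,2):+1/..O/O../X.X*, (1,1):+1/.../OO./X.X, (1,2):-1/.../O.O/X.X, (2,1):-1/.../O../XOX
[..O/O../X.X] X move#2: (0,0):-1/X.O/O../X.X*, (0,1):-1/.XO/O../X.X, (1,1):-1/..O/OX./X.X, (1,2):-1/..O/O.X/X.X, (2,1):-1/..O/O../XXX
[X.O/O../X.X] O move#3: (0,1):+1/XOO/O../X.X*, (1,1):+1/X.O/OO./X.X, (1,2):+1/X.O/O.O/X.X, (2,1):+1/X.O/O../XOX
[XOO/O../X.X] end (terminal -1, X#4); searched .../O../X.X to 6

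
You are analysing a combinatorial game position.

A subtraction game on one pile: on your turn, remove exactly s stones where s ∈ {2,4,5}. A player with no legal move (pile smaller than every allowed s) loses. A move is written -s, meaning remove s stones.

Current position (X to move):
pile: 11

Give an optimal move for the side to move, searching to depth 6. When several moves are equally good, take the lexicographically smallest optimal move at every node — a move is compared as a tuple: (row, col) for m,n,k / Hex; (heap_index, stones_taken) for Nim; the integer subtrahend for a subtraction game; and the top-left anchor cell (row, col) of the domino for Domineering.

p1 X@[11]: -2[9]-1 -4[7]+1* -5[6]-1
p2 O@[7]: -2[5]-1* -4[3]-1 -5[2]-1
p3 X@[5]: -2[3]-1 -4[1]+1* -5[0]+1
p4 O@[1] terminal -1; root [11] d6

X's best at [11]: -4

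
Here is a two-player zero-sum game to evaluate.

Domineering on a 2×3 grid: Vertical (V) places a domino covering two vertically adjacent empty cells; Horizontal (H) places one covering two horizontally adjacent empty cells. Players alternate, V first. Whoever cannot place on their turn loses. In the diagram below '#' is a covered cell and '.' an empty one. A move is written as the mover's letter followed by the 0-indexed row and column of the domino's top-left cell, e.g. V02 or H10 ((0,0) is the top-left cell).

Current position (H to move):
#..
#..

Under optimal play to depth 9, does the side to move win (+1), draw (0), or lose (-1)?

value(#../#.., H) = +1

[#../#..] H move#1: H01:+1/###/#..*, H11:+1/#../###
[###/#..] end (terminal -1, V#2); searched #../#.. to 9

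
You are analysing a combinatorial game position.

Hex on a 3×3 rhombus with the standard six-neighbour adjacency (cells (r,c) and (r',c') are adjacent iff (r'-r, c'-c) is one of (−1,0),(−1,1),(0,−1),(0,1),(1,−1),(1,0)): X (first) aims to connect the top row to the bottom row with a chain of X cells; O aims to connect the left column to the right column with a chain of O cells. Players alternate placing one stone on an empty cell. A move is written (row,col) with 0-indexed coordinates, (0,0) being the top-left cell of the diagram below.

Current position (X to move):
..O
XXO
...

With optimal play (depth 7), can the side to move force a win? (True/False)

[..O/XXO/...] X move#1: (0,0):+1/X.O/XXO/...*, (0,1):+1/.XO/XXO/..., (2,0):+1/..O/XXO/X.., (2,1):+1/..O/XXO/.X., (2,2):+1/..O/XXO/..X
[X.O/XXO/...] O move#2: (0,1):-1/XOO/XXO/...*, (2,0):-1/X.O/XXO/O.., (2,1):-1/X.O/XXO/.O., (2,2):-1/X.O/XXO/..O
[XOO/XXO/...] X move#3: (2,0):+1/XOO/XXO/X..*, (2,1):+1/XOO/XXO/.X., (2,2):+1/XOO/XXO/..X
[XOO/XXO/X..] end (terminal -1, O#4); searched ..O/XXO/... to 7

X winning at [..O/XXO/...]: True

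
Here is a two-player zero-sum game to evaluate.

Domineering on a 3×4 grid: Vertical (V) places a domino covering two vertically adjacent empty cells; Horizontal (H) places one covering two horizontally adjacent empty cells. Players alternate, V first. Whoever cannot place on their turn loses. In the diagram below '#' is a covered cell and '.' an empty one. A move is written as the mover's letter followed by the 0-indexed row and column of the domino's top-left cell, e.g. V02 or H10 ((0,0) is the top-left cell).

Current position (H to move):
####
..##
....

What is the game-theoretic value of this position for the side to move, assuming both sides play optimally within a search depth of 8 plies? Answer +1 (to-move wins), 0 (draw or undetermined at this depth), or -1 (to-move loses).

[####/..##/....] H move#1: H10:+1/####/####/....*, H20:+1/####/..##/##.., H21:-1/####/..##/.##., H22:-1/####/..##/..##
[####/####/....] end (terminal -1, V#2); searched ####/..##/.... to 8

value(####/..##/...., H) = +1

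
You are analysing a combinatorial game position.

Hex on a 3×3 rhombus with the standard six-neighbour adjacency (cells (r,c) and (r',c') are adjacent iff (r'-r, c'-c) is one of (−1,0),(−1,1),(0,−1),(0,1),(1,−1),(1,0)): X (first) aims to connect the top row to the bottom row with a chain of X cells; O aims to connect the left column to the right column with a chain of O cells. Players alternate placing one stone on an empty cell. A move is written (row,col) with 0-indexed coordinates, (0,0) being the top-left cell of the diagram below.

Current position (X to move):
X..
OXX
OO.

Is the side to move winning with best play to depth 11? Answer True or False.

p1 X@[X../OXX/OO.]: (0,1)[XX./OXX/OO.]-1 (0,2)[X.X/OXX/OO.]-1 (2,2)[X../OXX/OOX]+1*
p2 O@[X../OXX/OOX]: (0,1)[XO./OXX/OOX]-1* (0,2)[X.O/OXX/OOX]-1
p3 X@[XO./OXX/OOX]: (0,2)[XOX/OXX/OOX]+1*
p4 O@[XOX/OXX/OOX] terminal -1; root [X../OXX/OO.] d11

X winning at [X../OXX/OO.]: True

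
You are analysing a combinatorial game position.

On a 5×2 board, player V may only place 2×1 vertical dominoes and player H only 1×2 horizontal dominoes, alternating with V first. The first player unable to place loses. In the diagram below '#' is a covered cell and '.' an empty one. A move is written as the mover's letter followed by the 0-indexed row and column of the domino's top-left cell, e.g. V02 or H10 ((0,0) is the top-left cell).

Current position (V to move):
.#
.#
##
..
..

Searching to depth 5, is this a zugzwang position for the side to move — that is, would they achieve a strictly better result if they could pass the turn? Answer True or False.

zugzwang(.#/.#/##/../.., V) = False

ply 1, V at .#/.#/##/../.. | V00=-1→##/##/##/../..; V30=+1→.#/.#/##/#./#.*; V31=+1→.#/.#/##/.#/.#
ply 2: .#/.#/##/#./#. is terminal -1 (H); from .#/.#/##/../.. depth 5
suppose V passes — search the same position with H to move:
pass> ply 1, H at .#/.#/##/../.. | H30=+1→.#/.#/##/##/..*; H40=+1→.#/.#/##/../##
pass> ply 2, V at .#/.#/##/##/.. | V00=-1→##/##/##/##/..*
pass> ply 3, H at ##/##/##/##/.. | H40=+1→##/##/##/##/##*
pass> ply 4: ##/##/##/##/## is terminal -1 (V); from .#/.#/##/../.. depth 5
for V: play +1, pass -1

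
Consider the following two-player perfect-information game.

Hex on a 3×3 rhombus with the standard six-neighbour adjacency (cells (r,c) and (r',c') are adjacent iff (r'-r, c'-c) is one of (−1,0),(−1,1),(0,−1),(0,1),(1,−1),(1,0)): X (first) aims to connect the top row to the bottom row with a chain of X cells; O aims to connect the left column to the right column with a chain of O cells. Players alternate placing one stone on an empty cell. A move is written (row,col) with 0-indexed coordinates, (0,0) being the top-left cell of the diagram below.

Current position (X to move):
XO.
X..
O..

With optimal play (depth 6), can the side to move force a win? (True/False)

X winning at [XO./X../O..]: True

ply 1, X at XO./X../O.. | (0,2)=-1→XOX/X../O..; (1,1)=-1→XO./XX./O..; (1,2)=+1→XO./X.X/O..*; (2,1)=-1→XO./X../OX.; (2,2)=-1→XO./X../O.X
ply 2, O at XO./X.X/O.. | (0,2)=-1→XOO/X.X/O..*; (1,1)=-1→XO./XOX/O..; (2,1)=-1→XO./X.X/OO.; (2,2)=-1→XO./X.X/O.O
ply 3, X at XOO/X.X/O.. | (1,1)=+1→XOO/XXX/O..*; (2,1)=-1→XOO/X.X/OX.; (2,2)=-1→XOO/X.X/O.X
ply 4, O at XOO/XXX/O.. | (2,1)=-1→XOO/XXX/OO.*; (2,2)=-1→XOO/XXX/O.O
ply 5, X at XOO/XXX/OO. | (2,2)=+1→XOO/XXX/OOX*
ply 6: XOO/XXX/OOX is terminal -1 (O); from XO./X../O.. depth 6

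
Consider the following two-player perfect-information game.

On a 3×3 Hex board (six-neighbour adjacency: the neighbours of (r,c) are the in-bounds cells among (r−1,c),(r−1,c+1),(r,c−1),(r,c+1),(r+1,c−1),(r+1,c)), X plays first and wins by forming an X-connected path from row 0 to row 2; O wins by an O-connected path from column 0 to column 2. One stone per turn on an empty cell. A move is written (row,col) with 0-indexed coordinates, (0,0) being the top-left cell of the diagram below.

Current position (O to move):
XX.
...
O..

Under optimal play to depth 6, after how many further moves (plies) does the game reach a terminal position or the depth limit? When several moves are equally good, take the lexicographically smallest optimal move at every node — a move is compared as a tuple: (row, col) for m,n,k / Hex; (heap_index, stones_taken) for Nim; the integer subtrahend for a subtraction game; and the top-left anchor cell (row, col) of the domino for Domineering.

PV length from [XX./.../O..]: 3 plies

p1 O@[XX./.../O..]: (0,2)[XXO/.../O..]+1* (1,0)[XX./O../O..]-1 (1,1)[XX./.O./O..]+1 (1,2)[XX./..O/O..]+1 (2,1)[XX./.../OO.]+1 (2,2)[XX./.../O.O]+1
p2 X@[XXO/.../O..]: (1,0)[XXO/X../O..]-1* (1,1)[XXO/.X./O..]-1 (1,2)[XXO/..X/O..]-1 (2,1)[XXO/.../OX.]-1 (2,2)[XXO/.../O.X]-1
p3 O@[XXO/X../O..]: (1,1)[XXO/XO./O..]+1* (1,2)[XXO/X.O/O..]+1 (2,1)[XXO/X../OO.]+1 (2,2)[XXO/X../O.O]+1
p4 X@[XXO/XO./O..] terminal -1; root [XX./.../O..] d6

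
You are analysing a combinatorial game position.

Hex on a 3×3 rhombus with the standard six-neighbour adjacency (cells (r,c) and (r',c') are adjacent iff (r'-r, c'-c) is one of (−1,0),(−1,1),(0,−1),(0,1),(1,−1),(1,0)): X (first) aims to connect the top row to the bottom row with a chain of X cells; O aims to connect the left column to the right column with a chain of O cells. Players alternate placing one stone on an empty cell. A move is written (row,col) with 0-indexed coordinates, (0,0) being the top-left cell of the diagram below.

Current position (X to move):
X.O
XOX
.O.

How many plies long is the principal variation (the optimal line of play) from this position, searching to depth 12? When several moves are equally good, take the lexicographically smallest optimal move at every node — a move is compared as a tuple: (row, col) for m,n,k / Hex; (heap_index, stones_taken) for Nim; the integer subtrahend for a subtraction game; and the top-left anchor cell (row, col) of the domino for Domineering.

[X.O/XOX/.O.] X move#1: (0,1):-1/XXO/XOX/.O., (2,0):+1/X.O/XOX/XO.*, (2,2):-1/X.O/XOX/.OX
[X.O/XOX/XO.] end (terminal -1, O#2); searched X.O/XOX/.O. to 12

PV length from [X.O/XOX/.O.]: 1 ply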